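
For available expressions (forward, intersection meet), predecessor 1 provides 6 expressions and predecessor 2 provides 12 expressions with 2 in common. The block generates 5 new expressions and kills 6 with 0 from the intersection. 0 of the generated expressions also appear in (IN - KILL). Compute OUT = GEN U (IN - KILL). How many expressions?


IN = intersection of predecessors = 2
IN - KILL = 2 - 0 = 2
|OUT| = |GEN| + |IN - KILL| - |GEN ∩ (IN - KILL)| = 5 + 2 - 0 = 7

7


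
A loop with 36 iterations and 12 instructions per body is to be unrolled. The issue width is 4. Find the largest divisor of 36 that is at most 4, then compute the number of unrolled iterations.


Largest divisor of 36 <= 4 is 4
New iterations = 36 / 4 = 9

9


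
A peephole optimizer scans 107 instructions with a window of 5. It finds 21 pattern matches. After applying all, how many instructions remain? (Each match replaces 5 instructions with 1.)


Each match removes 4 instructions.
Total removed = 21 * 4 = 84
Remaining = 107 - 84 = 23

23


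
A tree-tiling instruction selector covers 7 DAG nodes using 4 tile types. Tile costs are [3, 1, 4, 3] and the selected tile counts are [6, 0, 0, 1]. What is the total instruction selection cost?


Total cost = sum(count_i * cost_i)
= 6*3 + 0*1 + 0*4 + 1*3
= 21

21


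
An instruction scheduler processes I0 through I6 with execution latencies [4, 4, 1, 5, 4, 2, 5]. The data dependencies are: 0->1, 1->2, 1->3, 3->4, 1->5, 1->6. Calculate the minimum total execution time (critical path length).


Compute longest path through dependency graph: dist(Ik) = max over predecessors of dist + latency(Ik).
dist(I0) = latency 4 = 4
dist(I1) = dist(I0) + 4 = 4 + 4 = 8
dist(I2) = dist(I1) + 1 = 8 + 1 = 9
dist(I3) = dist(I1) + 5 = 8 + 5 = 13
dist(I4) = dist(I3) + 4 = 13 + 4 = 17
dist(I5) = dist(I1) + 2 = 8 + 2 = 10
dist(I6) = dist(I1) + 5 = 8 + 5 = 13
Critical path = max dist = 17

17


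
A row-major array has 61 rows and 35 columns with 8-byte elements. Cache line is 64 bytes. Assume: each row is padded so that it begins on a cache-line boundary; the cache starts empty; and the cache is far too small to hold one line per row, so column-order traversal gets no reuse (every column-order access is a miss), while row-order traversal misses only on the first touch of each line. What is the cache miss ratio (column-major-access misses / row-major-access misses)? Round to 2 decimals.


Each row occupies 35 * 8 = 280 bytes and starts on a line boundary, so it spans ceil(280 / 64) = 5 cache lines.
Row-major traversal misses (one per line touched): 61 * ceil(35 * 8 / 64) = 305
Column-major traversal misses (no reuse, every access misses): 61 * 35 = 2135
Ratio = 2135 / 305 = 7.0

7.0


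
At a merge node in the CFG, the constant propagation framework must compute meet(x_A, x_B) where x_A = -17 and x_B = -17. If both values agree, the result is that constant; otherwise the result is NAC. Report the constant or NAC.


Meet operation: if both paths give the same constant, result is that constant; if they differ, result is NAC (not-a-constant).
Path A: -17, Path B: -17 -> equal
Result: constant -> -17

-17


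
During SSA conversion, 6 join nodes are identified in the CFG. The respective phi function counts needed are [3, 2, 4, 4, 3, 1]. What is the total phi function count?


Total phi functions = sum of phi functions at each join node
= 3 + 2 + 4 + 4 + 3 + 1 = 17

17


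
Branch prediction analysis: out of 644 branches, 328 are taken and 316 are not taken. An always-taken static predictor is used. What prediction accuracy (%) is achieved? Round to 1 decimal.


Predictor: always-taken
Correct predictions = 328
Accuracy = 328 / 644 * 100 = 50.9%

50.9


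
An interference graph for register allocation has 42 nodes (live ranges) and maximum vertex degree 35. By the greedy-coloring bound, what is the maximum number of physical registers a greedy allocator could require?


Greedy coloring never needs more than (max_degree + 1) colors: when coloring a vertex, at most max_degree neighbors are already colored.
Upper bound = 35 + 1 = 36

36


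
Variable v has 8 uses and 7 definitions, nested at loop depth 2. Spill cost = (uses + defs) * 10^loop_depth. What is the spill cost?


uses + defs = 8 + 7 = 15
10^2 = 100
Spill cost = 15 * 100 = 1500

1500


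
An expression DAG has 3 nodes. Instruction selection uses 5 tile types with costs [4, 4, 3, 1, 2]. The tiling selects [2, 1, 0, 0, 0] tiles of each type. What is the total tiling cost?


Total cost = sum(count_i * cost_i)
= 2*4 + 1*4 + 0*3 + 0*1 + 0*2
= 12

12


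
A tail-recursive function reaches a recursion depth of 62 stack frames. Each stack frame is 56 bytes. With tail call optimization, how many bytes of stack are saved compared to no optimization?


Without TCO: 62 * 56 = 3472 bytes
With TCO: reuse 1 frame = 56 bytes
Savings = 3472 - 56 = 3416

3416


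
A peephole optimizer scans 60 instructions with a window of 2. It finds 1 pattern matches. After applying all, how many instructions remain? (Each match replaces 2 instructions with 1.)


Each match removes 1 instructions.
Total removed = 1 * 1 = 1
Remaining = 60 - 1 = 59

59


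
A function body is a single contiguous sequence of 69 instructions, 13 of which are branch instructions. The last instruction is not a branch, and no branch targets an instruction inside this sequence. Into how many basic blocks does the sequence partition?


With no in-sequence branch targets, the leaders are the first instruction plus the instruction after each branch.
Number of basic blocks = branches + 1
= 13 + 1 = 14

14


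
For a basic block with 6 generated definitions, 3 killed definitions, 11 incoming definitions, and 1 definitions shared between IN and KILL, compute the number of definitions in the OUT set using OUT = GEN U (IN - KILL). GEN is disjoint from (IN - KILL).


IN - KILL: 11 - 1 = 10 surviving definitions
OUT = GEN + surviving = 6 + 10 = 16

16


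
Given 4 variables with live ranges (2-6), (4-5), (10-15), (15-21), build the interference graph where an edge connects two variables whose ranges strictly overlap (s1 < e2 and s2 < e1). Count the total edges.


Check all pairs for overlapping intervals.
Two intervals (s1,e1) and (s2,e2) overlap if s1 < e2 and s2 < e1.
v0 (2-6) vs v1..v3: overlaps v1 -> 1
v1 (4-5) vs v2..v3: overlaps none -> 0
v2 (10-15) vs v3: overlaps none -> 0
Total overlapping pairs = 1 + 0 + 0 = 1

1


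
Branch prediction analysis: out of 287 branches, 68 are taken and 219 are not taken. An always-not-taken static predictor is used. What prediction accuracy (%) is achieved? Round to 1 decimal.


Predictor: always-not-taken
Correct predictions = 219
Accuracy = 219 / 287 * 100 = 76.3%

76.3


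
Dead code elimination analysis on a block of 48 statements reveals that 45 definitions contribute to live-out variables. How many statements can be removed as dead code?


Dead code = total statements - live definitions
= 48 - 45 = 3

3


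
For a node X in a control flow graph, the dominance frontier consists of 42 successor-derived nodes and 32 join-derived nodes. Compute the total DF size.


DF(X) = direct successor contributions + join point contributions
= 42 + 32 = 74

74


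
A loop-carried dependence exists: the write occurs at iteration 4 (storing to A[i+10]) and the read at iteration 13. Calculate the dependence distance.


Distance = read iteration - write iteration
= 13 - 4 = 9

9


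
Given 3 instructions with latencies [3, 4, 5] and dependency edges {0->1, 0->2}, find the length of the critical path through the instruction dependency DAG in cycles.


Compute longest path through dependency graph: dist(Ik) = max over predecessors of dist + latency(Ik).
dist(I0) = latency 3 = 3
dist(I1) = dist(I0) + 4 = 3 + 4 = 7
dist(I2) = dist(I0) + 5 = 3 + 5 = 8
Critical path = max dist = 8

8


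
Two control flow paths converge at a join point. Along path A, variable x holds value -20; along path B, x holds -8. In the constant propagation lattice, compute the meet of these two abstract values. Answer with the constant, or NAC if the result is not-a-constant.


Meet operation: if both paths give the same constant, result is that constant; if they differ, result is NAC (not-a-constant).
Path A: -20, Path B: -8 -> differ
Result: not-a-constant -> NAC

NAC


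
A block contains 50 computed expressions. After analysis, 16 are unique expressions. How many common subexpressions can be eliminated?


CSE count = total expressions - unique expressions
= 50 - 16 = 34

34


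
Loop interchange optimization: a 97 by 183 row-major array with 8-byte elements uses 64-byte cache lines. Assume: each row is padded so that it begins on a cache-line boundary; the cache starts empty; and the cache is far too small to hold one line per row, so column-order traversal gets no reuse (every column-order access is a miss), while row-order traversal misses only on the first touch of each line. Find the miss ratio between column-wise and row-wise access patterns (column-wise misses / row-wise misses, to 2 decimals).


Each row occupies 183 * 8 = 1464 bytes and starts on a line boundary, so it spans ceil(1464 / 64) = 23 cache lines.
Row-major traversal misses (one per line touched): 97 * ceil(183 * 8 / 64) = 2231
Column-major traversal misses (no reuse, every access misses): 97 * 183 = 17751
Ratio = 17751 / 2231 = 7.96

7.96


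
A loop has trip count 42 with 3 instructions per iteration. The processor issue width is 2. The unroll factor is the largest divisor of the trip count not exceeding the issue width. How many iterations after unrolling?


Largest divisor of 42 <= 2 is 2
New iterations = 42 / 2 = 21

21


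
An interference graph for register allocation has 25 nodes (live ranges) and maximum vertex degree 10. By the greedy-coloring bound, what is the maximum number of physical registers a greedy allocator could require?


Greedy coloring never needs more than (max_degree + 1) colors: when coloring a vertex, at most max_degree neighbors are already colored.
Upper bound = 10 + 1 = 11

11


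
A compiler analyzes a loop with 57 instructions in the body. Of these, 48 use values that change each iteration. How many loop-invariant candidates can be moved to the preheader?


Invariant candidates = total - loop-dependent
= 57 - 48 = 9

9


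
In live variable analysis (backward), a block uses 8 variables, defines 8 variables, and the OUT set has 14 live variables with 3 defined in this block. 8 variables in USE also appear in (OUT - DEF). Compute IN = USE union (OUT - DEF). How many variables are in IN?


OUT - DEF: 14 - 3 = 11
|IN| = |USE| + |OUT - DEF| - |USE ∩ (OUT - DEF)| = 8 + 11 - 8 = 11

11


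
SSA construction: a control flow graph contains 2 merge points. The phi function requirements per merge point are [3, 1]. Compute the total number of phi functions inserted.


Total phi functions = sum of phi functions at each join node
= 3 + 1 = 4

4


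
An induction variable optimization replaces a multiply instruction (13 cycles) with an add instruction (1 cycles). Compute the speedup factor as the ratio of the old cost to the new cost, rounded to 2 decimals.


Ratio = mult_cost / add_cost = 13 / 1 = 13.0

13.0


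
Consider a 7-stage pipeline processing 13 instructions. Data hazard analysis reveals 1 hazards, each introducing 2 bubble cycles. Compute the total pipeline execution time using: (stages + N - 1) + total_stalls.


Base cycles = 7 + 13 - 1 = 19
Total stalls = 1 * 2 = 2
Total = 19 + 2 = 21

21


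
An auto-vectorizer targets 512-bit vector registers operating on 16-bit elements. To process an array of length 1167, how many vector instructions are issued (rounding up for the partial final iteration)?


Width = 512 / 16 = 32 elements per vector op
Iterations = ceil(1167 / 32) = 37

37


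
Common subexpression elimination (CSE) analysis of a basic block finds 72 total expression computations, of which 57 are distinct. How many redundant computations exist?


CSE count = total expressions - unique expressions
= 72 - 57 = 15

15


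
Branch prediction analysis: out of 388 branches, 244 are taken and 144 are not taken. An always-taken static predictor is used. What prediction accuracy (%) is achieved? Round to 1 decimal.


Predictor: always-taken
Correct predictions = 244
Accuracy = 244 / 388 * 100 = 62.9%

62.9


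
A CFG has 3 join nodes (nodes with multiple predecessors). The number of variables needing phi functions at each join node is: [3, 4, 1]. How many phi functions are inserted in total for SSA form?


Total phi functions = sum of phi functions at each join node
= 3 + 4 + 1 = 8

8


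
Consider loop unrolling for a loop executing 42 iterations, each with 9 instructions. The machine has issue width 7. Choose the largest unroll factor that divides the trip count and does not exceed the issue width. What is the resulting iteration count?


Largest divisor of 42 <= 7 is 7
New iterations = 42 / 7 = 6

6


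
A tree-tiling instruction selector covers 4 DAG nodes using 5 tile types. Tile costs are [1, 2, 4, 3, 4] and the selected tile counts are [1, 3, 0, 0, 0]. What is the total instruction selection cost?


Total cost = sum(count_i * cost_i)
= 1*1 + 3*2 + 0*4 + 0*3 + 0*4
= 7

7


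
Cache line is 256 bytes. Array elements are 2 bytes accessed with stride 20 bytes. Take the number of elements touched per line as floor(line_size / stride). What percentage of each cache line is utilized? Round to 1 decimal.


Elements per cache line = floor(256 / 20) = 12
Bytes used = 12 * 2 = 24
Utilization = 24 / 256 * 100 = 9.4%

9.4


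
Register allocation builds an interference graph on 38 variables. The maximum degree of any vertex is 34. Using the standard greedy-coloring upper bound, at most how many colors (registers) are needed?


Greedy coloring never needs more than (max_degree + 1) colors: when coloring a vertex, at most max_degree neighbors are already colored.
Upper bound = 34 + 1 = 35

35


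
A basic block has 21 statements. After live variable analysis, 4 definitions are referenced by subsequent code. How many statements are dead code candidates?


Dead code = total statements - live definitions
= 21 - 4 = 17

17


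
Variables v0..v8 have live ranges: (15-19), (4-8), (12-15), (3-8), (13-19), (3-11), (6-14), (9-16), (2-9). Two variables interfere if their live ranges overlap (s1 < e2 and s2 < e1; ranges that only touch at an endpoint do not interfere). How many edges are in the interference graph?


Check all pairs for overlapping intervals.
Two intervals (s1,e1) and (s2,e2) overlap if s1 < e2 and s2 < e1.
v0 (15-19) vs v1..v8: overlaps v4, v7 -> 2
v1 (4-8) vs v2..v8: overlaps v3, v5, v6, v8 -> 4
v2 (12-15) vs v3..v8: overlaps v4, v6, v7 -> 3
v3 (3-8) vs v4..v8: overlaps v5, v6, v8 -> 3
v4 (13-19) vs v5..v8: overlaps v6, v7 -> 2
v5 (3-11) vs v6..v8: overlaps v6, v7, v8 -> 3
v6 (6-14) vs v7..v8: overlaps v7, v8 -> 2
v7 (9-16) vs v8: overlaps none -> 0
Total overlapping pairs = 2 + 4 + 3 + 3 + 2 + 3 + 2 + 0 = 19

19


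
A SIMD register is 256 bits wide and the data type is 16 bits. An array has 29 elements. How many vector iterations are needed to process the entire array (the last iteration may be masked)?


Width = 256 / 16 = 16 elements per vector op
Iterations = ceil(29 / 16) = 2

2


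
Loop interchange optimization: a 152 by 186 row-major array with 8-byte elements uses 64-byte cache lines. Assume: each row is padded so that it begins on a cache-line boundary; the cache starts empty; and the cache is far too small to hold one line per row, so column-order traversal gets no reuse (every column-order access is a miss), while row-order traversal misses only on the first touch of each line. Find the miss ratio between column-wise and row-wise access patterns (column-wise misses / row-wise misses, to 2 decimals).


Each row occupies 186 * 8 = 1488 bytes and starts on a line boundary, so it spans ceil(1488 / 64) = 24 cache lines.
Row-major traversal misses (one per line touched): 152 * ceil(186 * 8 / 64) = 3648
Column-major traversal misses (no reuse, every access misses): 152 * 186 = 28272
Ratio = 28272 / 3648 = 7.75

7.75


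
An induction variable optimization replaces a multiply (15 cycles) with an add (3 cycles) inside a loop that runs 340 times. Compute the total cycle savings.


Per-iteration saving = 15 - 3 = 12
Total saved = 340 * 12 = 4080

4080


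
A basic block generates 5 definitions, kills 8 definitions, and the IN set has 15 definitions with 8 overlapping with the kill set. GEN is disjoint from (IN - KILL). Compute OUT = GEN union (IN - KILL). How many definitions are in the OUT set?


IN - KILL: 15 - 8 = 7 surviving definitions
OUT = GEN + surviving = 5 + 7 = 12

12


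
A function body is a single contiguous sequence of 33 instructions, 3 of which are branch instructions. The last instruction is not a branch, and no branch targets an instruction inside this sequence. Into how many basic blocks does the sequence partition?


With no in-sequence branch targets, the leaders are the first instruction plus the instruction after each branch.
Number of basic blocks = branches + 1
= 3 + 1 = 4

4


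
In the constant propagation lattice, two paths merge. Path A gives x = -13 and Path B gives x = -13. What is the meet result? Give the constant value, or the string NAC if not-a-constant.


Meet operation: if both paths give the same constant, result is that constant; if they differ, result is NAC (not-a-constant).
Path A: -13, Path B: -13 -> equal
Result: constant -> -13

-13


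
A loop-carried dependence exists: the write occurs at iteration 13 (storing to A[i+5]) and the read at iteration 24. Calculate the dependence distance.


Distance = read iteration - write iteration
= 24 - 13 = 11

11


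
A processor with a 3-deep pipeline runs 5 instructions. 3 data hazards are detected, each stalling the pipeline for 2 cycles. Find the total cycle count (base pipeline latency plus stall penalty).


Base cycles = 3 + 5 - 1 = 7
Total stalls = 3 * 2 = 6
Total = 7 + 6 = 13

13


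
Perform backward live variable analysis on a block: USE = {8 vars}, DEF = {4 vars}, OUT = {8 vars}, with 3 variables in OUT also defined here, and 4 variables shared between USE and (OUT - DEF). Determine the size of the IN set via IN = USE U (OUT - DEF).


OUT - DEF: 8 - 3 = 5
|IN| = |USE| + |OUT - DEF| - |USE ∩ (OUT - DEF)| = 8 + 5 - 4 = 9

9


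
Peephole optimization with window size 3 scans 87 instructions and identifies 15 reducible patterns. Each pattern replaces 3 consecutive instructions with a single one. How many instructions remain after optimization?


Each match removes 2 instructions.
Total removed = 15 * 2 = 30
Remaining = 87 - 30 = 57

57


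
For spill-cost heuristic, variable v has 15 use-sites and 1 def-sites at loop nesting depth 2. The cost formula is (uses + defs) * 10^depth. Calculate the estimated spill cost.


uses + defs = 15 + 1 = 16
10^2 = 100
Spill cost = 16 * 100 = 1600

1600


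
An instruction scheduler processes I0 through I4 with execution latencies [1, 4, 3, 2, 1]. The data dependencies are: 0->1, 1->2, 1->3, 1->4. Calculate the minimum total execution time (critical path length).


Compute longest path through dependency graph: dist(Ik) = max over predecessors of dist + latency(Ik).
dist(I0) = latency 1 = 1
dist(I1) = dist(I0) + 4 = 1 + 4 = 5
dist(I2) = dist(I1) + 3 = 5 + 3 = 8
dist(I3) = dist(I1) + 2 = 5 + 2 = 7
dist(I4) = dist(I1) + 1 = 5 + 1 = 6
Critical path = max dist = 8

8


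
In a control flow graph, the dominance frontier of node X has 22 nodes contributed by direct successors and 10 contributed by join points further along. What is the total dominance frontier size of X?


DF(X) = direct successor contributions + join point contributions
= 22 + 10 = 32

32


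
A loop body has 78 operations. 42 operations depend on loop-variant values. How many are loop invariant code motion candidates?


Invariant candidates = total - loop-dependent
= 78 - 42 = 36

36


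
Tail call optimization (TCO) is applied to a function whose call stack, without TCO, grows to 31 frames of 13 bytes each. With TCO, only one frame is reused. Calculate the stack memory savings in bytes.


Without TCO: 31 * 13 = 403 bytes
With TCO: reuse 1 frame = 13 bytes
Savings = 403 - 13 = 390

390


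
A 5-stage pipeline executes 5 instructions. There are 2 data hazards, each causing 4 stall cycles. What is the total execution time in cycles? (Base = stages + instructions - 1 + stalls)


Base cycles = 5 + 5 - 1 = 9
Total stalls = 2 * 4 = 8
Total = 9 + 8 = 17

17


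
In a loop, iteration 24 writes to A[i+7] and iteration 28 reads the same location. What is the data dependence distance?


Distance = read iteration - write iteration
= 28 - 24 = 4

4


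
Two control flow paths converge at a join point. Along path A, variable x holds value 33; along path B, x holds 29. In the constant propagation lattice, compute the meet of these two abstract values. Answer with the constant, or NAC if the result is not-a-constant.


Meet operation: if both paths give the same constant, result is that constant; if they differ, result is NAC (not-a-constant).
Path A: 33, Path B: 29 -> differ
Result: not-a-constant -> NAC

NAC


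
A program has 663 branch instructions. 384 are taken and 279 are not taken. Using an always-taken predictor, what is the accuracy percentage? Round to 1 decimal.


Predictor: always-taken
Correct predictions = 384
Accuracy = 384 / 663 * 100 = 57.9%

57.9


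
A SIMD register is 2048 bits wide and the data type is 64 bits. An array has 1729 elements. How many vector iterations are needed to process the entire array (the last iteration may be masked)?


Width = 2048 / 64 = 32 elements per vector op
Iterations = ceil(1729 / 32) = 55

55


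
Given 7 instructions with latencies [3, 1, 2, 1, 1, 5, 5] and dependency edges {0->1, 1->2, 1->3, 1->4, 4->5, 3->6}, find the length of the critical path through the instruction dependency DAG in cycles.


Compute longest path through dependency graph: dist(Ik) = max over predecessors of dist + latency(Ik).
dist(I0) = latency 3 = 3
dist(I1) = dist(I0) + 1 = 3 + 1 = 4
dist(I2) = dist(I1) + 2 = 4 + 2 = 6
dist(I3) = dist(I1) + 1 = 4 + 1 = 5
dist(I4) = dist(I1) + 1 = 4 + 1 = 5
dist(I5) = dist(I4) + 5 = 5 + 5 = 10
dist(I6) = dist(I3) + 5 = 5 + 5 = 10
Critical path = max dist = 10

10


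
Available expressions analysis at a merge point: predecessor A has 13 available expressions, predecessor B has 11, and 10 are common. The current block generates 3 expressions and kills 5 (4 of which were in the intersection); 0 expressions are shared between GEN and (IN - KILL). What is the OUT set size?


IN = intersection of predecessors = 10
IN - KILL = 10 - 4 = 6
|OUT| = |GEN| + |IN - KILL| - |GEN ∩ (IN - KILL)| = 3 + 6 - 0 = 9

9


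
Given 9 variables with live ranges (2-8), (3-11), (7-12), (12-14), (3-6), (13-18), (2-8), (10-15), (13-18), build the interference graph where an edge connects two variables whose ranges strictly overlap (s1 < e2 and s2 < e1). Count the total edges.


Check all pairs for overlapping intervals.
Two intervals (s1,e1) and (s2,e2) overlap if s1 < e2 and s2 < e1.
v0 (2-8) vs v1..v8: overlaps v1, v2, v4, v6 -> 4
v1 (3-11) vs v2..v8: overlaps v2, v4, v6, v7 -> 4
v2 (7-12) vs v3..v8: overlaps v6, v7 -> 2
v3 (12-14) vs v4..v8: overlaps v5, v7, v8 -> 3
v4 (3-6) vs v5..v8: overlaps v6 -> 1
v5 (13-18) vs v6..v8: overlaps v7, v8 -> 2
v6 (2-8) vs v7..v8: overlaps none -> 0
v7 (10-15) vs v8: overlaps v8 -> 1
Total overlapping pairs = 4 + 4 + 2 + 3 + 1 + 2 + 0 + 1 = 17

17


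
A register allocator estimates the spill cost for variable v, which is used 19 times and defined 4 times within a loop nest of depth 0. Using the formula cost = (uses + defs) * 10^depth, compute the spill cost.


uses + defs = 19 + 4 = 23
10^0 = 1
Spill cost = 23 * 1 = 23

23


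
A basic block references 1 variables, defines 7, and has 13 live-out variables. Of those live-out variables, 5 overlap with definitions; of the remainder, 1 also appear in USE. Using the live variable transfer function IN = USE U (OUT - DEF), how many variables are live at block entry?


OUT - DEF: 13 - 5 = 8
|IN| = |USE| + |OUT - DEF| - |USE ∩ (OUT - DEF)| = 1 + 8 - 1 = 8

8


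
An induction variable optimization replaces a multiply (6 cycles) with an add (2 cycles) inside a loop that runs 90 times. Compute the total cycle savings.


Per-iteration saving = 6 - 2 = 4
Total saved = 90 * 4 = 360

360


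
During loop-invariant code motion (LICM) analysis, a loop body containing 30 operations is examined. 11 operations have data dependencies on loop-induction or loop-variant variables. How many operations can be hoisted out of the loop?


Invariant candidates = total - loop-dependent
= 30 - 11 = 19

19


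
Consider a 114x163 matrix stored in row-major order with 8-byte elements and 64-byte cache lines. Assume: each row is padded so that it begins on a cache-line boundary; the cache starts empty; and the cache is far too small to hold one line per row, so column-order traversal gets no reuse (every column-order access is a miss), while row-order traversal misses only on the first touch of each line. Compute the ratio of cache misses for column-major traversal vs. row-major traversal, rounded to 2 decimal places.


Each row occupies 163 * 8 = 1304 bytes and starts on a line boundary, so it spans ceil(1304 / 64) = 21 cache lines.
Row-major traversal misses (one per line touched): 114 * ceil(163 * 8 / 64) = 2394
Column-major traversal misses (no reuse, every access misses): 114 * 163 = 18582
Ratio = 18582 / 2394 = 7.76

7.76


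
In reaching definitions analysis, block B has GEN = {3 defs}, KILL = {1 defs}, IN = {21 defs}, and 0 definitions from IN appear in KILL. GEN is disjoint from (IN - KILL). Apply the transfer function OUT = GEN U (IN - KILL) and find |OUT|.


IN - KILL: 21 - 0 = 21 surviving definitions
OUT = GEN + surviving = 3 + 21 = 24

24


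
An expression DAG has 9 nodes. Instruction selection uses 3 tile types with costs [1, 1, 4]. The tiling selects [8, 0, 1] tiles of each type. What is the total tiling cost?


Total cost = sum(count_i * cost_i)
= 8*1 + 0*1 + 1*4
= 12

12


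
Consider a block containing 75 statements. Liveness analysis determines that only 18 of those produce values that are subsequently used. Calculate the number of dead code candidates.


Dead code = total statements - live definitions
= 75 - 18 = 57

57


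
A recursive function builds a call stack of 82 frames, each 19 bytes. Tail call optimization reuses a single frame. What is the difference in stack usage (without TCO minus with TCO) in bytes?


Without TCO: 82 * 19 = 1558 bytes
With TCO: reuse 1 frame = 19 bytes
Savings = 1558 - 19 = 1539

1539


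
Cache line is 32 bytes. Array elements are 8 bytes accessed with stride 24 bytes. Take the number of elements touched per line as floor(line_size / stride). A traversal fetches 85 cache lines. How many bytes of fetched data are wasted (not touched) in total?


Elements per line = floor(32 / 24) = 1
Bytes used per line = 1 * 8 = 8
Wasted per line = 32 - 8 = 24
Total wasted = 24 * 85 = 2040

2040


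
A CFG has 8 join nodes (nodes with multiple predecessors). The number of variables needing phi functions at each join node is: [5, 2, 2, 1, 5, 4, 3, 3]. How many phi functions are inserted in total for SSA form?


Total phi functions = sum of phi functions at each join node
= 5 + 2 + 2 + 1 + 5 + 4 + 3 + 3 = 25

25


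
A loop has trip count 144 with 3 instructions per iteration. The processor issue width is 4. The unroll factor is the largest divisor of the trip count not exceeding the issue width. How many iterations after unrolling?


Largest divisor of 144 <= 4 is 4
New iterations = 144 / 4 = 36

36


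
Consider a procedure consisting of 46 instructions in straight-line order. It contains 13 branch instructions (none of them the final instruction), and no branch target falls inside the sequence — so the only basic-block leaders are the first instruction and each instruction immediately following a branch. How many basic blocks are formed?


With no in-sequence branch targets, the leaders are the first instruction plus the instruction after each branch.
Number of basic blocks = branches + 1
= 13 + 1 = 14

14


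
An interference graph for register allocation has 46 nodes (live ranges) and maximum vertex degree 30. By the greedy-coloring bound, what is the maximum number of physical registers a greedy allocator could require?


Greedy coloring never needs more than (max_degree + 1) colors: when coloring a vertex, at most max_degree neighbors are already colored.
Upper bound = 30 + 1 = 31

31


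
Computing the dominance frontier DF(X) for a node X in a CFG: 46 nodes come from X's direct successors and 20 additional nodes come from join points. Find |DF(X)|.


DF(X) = direct successor contributions + join point contributions
= 46 + 20 = 66

66


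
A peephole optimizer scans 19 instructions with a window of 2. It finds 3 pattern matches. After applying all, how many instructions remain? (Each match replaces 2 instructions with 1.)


Each match removes 1 instructions.
Total removed = 3 * 1 = 3
Remaining = 19 - 3 = 16

16


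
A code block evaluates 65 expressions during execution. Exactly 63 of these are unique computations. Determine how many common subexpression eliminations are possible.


CSE count = total expressions - unique expressions
= 65 - 63 = 2

2


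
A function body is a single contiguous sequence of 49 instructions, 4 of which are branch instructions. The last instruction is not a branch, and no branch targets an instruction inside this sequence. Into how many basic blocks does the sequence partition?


With no in-sequence branch targets, the leaders are the first instruction plus the instruction after each branch.
Number of basic blocks = branches + 1
= 4 + 1 = 5

5


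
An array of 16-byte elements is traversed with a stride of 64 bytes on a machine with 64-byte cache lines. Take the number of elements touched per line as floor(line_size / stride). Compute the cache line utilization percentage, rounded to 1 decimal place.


Elements per cache line = floor(64 / 64) = 1
Bytes used = 1 * 16 = 16
Utilization = 16 / 64 * 100 = 25.0%

25.0


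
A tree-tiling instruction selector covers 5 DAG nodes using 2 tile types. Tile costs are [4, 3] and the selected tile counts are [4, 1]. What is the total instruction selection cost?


Total cost = sum(count_i * cost_i)
= 4*4 + 1*3
= 19

19


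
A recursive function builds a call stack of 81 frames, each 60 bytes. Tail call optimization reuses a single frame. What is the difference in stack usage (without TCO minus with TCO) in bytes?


Without TCO: 81 * 60 = 4860 bytes
With TCO: reuse 1 frame = 60 bytes
Savings = 4860 - 60 = 4800

4800


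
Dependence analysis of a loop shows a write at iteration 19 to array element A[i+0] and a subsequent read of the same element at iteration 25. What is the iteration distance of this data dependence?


Distance = read iteration - write iteration
= 25 - 19 = 6

6


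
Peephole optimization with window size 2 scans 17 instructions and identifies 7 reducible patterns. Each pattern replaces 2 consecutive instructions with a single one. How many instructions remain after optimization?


Each match removes 1 instructions.
Total removed = 7 * 1 = 7
Remaining = 17 - 7 = 10

10


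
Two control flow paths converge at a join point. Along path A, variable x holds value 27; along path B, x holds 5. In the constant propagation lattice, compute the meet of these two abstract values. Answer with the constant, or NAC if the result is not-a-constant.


Meet operation: if both paths give the same constant, result is that constant; if they differ, result is NAC (not-a-constant).
Path A: 27, Path B: 5 -> differ
Result: not-a-constant -> NAC

NAC


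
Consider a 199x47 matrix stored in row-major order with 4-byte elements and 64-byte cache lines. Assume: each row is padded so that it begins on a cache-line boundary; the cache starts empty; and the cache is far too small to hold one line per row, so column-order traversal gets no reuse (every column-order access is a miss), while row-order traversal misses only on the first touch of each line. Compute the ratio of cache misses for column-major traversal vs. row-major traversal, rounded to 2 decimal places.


Each row occupies 47 * 4 = 188 bytes and starts on a line boundary, so it spans ceil(188 / 64) = 3 cache lines.
Row-major traversal misses (one per line touched): 199 * ceil(47 * 4 / 64) = 597
Column-major traversal misses (no reuse, every access misses): 199 * 47 = 9353
Ratio = 9353 / 597 = 15.67

15.67


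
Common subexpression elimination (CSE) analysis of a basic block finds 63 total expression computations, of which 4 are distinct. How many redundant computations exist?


CSE count = total expressions - unique expressions
= 63 - 4 = 59

59


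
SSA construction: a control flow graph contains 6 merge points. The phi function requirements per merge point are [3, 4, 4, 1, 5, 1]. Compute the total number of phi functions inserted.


Total phi functions = sum of phi functions at each join node
= 3 + 4 + 4 + 1 + 5 + 1 = 18

18


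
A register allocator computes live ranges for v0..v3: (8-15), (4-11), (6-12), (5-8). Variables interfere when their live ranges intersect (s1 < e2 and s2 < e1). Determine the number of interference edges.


Check all pairs for overlapping intervals.
Two intervals (s1,e1) and (s2,e2) overlap if s1 < e2 and s2 < e1.
v0 (8-15) vs v1..v3: overlaps v1, v2 -> 2
v1 (4-11) vs v2..v3: overlaps v2, v3 -> 2
v2 (6-12) vs v3: overlaps v3 -> 1
Total overlapping pairs = 2 + 2 + 1 = 5

5


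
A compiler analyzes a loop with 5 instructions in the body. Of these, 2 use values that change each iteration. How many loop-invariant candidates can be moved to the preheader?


Invariant candidates = total - loop-dependent
= 5 - 2 = 3

3


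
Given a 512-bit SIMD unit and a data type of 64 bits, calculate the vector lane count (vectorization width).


Width = SIMD bits / data type bits
= 512 / 64 = 8

8


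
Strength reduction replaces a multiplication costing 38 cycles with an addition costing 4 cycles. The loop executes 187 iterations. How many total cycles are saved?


Per-iteration saving = 38 - 4 = 34
Total saved = 187 * 34 = 6358

6358


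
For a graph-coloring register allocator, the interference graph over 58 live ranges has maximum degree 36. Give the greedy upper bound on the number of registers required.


Greedy coloring never needs more than (max_degree + 1) colors: when coloring a vertex, at most max_degree neighbors are already colored.
Upper bound = 36 + 1 = 37

37


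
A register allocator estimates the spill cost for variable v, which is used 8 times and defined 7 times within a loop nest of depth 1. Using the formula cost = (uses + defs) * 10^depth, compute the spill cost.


uses + defs = 8 + 7 = 15
10^1 = 10
Spill cost = 15 * 10 = 150

150


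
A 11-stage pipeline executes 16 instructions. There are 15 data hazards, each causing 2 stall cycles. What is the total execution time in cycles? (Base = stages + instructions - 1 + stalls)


Base cycles = 11 + 16 - 1 = 26
Total stalls = 15 * 2 = 30
Total = 26 + 30 = 56

56


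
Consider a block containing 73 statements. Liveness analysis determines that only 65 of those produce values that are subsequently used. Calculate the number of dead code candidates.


Dead code = total statements - live definitions
= 73 - 65 = 8

8


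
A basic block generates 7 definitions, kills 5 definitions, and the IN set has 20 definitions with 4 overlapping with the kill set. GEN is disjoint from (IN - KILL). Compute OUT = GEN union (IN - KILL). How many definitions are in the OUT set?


IN - KILL: 20 - 4 = 16 surviving definitions
OUT = GEN + surviving = 7 + 16 = 23

23


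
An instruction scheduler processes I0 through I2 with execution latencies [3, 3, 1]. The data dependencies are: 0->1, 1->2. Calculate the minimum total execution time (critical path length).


Compute longest path through dependency graph: dist(Ik) = max over predecessors of dist + latency(Ik).
dist(I0) = latency 3 = 3
dist(I1) = dist(I0) + 3 = 3 + 3 = 6
dist(I2) = dist(I1) + 1 = 6 + 1 = 7
Critical path = max dist = 7

7


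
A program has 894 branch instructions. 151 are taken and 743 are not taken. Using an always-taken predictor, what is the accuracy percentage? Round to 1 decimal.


Predictor: always-taken
Correct predictions = 151
Accuracy = 151 / 894 * 100 = 16.9%

16.9


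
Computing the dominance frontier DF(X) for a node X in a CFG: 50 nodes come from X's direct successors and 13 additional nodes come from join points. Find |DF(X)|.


DF(X) = direct successor contributions + join point contributions
= 50 + 13 = 63

63


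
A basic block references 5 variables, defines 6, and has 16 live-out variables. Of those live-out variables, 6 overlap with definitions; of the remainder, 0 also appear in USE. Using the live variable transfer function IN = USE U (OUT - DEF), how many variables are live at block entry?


OUT - DEF: 16 - 6 = 10
|IN| = |USE| + |OUT - DEF| - |USE ∩ (OUT - DEF)| = 5 + 10 - 0 = 15

15


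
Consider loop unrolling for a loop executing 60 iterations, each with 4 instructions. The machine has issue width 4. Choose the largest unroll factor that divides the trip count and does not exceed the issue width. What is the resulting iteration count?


Largest divisor of 60 <= 4 is 4
New iterations = 60 / 4 = 15

15


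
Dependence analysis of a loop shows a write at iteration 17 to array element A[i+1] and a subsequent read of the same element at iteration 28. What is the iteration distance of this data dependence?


Distance = read iteration - write iteration
= 28 - 17 = 11

11


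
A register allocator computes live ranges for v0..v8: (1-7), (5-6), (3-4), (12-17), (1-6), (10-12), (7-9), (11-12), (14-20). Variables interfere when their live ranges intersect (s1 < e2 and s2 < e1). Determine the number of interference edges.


Check all pairs for overlapping intervals.
Two intervals (s1,e1) and (s2,e2) overlap if s1 < e2 and s2 < e1.
v0 (1-7) vs v1..v8: overlaps v1, v2, v4 -> 3
v1 (5-6) vs v2..v8: overlaps v4 -> 1
v2 (3-4) vs v3..v8: overlaps v4 -> 1
v3 (12-17) vs v4..v8: overlaps v8 -> 1
v4 (1-6) vs v5..v8: overlaps none -> 0
v5 (10-12) vs v6..v8: overlaps v7 -> 1
v6 (7-9) vs v7..v8: overlaps none -> 0
v7 (11-12) vs v8: overlaps none -> 0
Total overlapping pairs = 3 + 1 + 1 + 1 + 0 + 1 + 0 + 0 = 7

7


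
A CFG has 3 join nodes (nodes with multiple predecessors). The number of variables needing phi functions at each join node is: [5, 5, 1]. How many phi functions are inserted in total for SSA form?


Total phi functions = sum of phi functions at each join node
= 5 + 5 + 1 = 11

11


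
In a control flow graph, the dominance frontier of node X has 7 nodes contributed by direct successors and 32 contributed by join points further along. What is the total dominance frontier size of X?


DF(X) = direct successor contributions + join point contributions
= 7 + 32 = 39

39


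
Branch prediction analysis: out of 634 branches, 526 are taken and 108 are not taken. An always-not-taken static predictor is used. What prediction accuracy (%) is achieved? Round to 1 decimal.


Predictor: always-not-taken
Correct predictions = 108
Accuracy = 108 / 634 * 100 = 17.0%

17.0


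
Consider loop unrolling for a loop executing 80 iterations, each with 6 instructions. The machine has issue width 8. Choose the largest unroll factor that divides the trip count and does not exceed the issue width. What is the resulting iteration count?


Largest divisor of 80 <= 8 is 8
New iterations = 80 / 8 = 10

10
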